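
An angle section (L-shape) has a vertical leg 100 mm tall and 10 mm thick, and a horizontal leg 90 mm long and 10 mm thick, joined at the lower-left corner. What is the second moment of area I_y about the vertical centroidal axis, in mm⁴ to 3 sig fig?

I_y ≈ 1.34 × 10⁶ mm⁴

Treat the section as a set of non-overlapping primitives; coordinates are from the bounding-box lower-left.
Vertical leg: 10 × 100, A = 1 000 mm², x = 5 mm, Ī = 8333.3 mm⁴.
Horizontal leg (remainder): 80 × 10, A = 800 mm², x = 50 mm, Ī = 426 667 mm⁴.
Centroid: x̄ = ΣA·x / ΣA = 25 mm.
Transfer each piece to the vertical centroidal axis using Ī + A·d² with d = x − 25:
  vertical leg: d = -20 mm → contributes +408 333 mm⁴
  horizontal leg (remainder): d = 25 mm → contributes +926 667 mm⁴
Total I = 1 335 000 mm⁴.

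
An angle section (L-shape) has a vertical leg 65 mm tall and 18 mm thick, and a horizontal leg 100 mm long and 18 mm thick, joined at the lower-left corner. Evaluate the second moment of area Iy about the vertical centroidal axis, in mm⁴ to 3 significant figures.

Split into non-overlapping primitives; take the origin at the lower-left of the bounding box.
Vertical leg: 18 × 65, A = 1 170 mm², x = 9 mm, Ī = 31 590 mm⁴.
Horizontal leg (remainder): 82 × 18, A = 1 476 mm², x = 59 mm, Ī = 827 052 mm⁴.
Centroid: x̄ = ΣA·x / ΣA = 36.891 mm.
Transfer each piece to the vertical centroidal axis using Ī + A·d² with d = x − 36.891:
  vertical leg: d = -27.891 mm → contributes +941 752 mm⁴
  horizontal leg (remainder): d = 22.109 mm → contributes +1 548 522 mm⁴
Total I = 2 490 275 mm⁴.

Iy ≈ 2.49 × 10⁶ mm⁴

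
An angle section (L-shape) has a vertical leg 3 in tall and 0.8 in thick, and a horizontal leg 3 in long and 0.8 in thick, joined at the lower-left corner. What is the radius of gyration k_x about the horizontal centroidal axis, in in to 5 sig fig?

Split into non-overlapping primitives; take the origin at the lower-left of the bounding box.
Vertical leg: 0.8 × 3, A = 2.4 in², y = 1.5 in, Ī = 1.8 in⁴.
Horizontal leg (remainder): 2.2 × 0.8, A = 1.76 in², y = 0.4 in, Ī = 0.09386667 in⁴.
Centroid: ȳ = ΣA·y / ΣA = 1.034615 in.
Transfer each piece to the horizontal centroidal axis using Ī + A·d² with d = y − 1.034615:
  vertical leg: d = 0.4653846 in → contributes +2.319799 in⁴
  horizontal leg (remainder): d = -0.6346154 in → contributes +0.8026832 in⁴
Total I = 3.122482 in⁴.
Radius of gyration: k = √(I/A) = √(3.122482 / 4.16) = 0.8663698 in.

k_x ≈ 0.86637 in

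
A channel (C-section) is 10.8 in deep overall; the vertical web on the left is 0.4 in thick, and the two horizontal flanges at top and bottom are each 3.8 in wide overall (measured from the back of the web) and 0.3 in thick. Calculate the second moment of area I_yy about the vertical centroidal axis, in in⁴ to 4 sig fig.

I_yy ≈ 7.025 in⁴

Decompose the section into non-overlapping parts with the origin at the bottom-left of its bounding rectangle.
Web: 0.4 × 10.8, A = 4.32 in², x = 0.2 in, Ī = 0.0576 in⁴.
Top flange (beyond web): 3.4 × 0.3, A = 1.02 in², x = 2.1 in, Ī = 0.9826 in⁴.
Bottom flange (beyond web): 3.4 × 0.3, A = 1.02 in², x = 2.1 in, Ī = 0.9826 in⁴.
Centroid: x̄ = ΣA·x / ΣA = 0.809434 in.
Transfer each piece to the vertical centroidal axis using Ī + A·d² with d = x − 0.809434:
  web: d = -0.609434 in → contributes +1.66209 in⁴
  top flange (beyond web): d = 1.29057 in → contributes +2.68147 in⁴
  bottom flange (beyond web): d = 1.29057 in → contributes +2.68147 in⁴
Total I = 7.02503 in⁴.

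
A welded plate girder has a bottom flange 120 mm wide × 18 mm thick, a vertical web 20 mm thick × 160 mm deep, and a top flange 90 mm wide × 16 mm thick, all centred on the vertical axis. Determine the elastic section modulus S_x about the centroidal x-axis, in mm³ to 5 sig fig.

Split into non-overlapping primitives; take the origin at the lower-left of the bounding box.
Bottom plate: 120 × 18, A = 2 160 mm², y = 9 mm, Ī = 58 320 mm⁴.
Web plate: 20 × 160, A = 3 200 mm², y = 98 mm, Ī = 6 826 667 mm⁴.
Top plate: 90 × 16, A = 1 440 mm², y = 186 mm, Ī = 30 720 mm⁴.
Centroid: ȳ = ΣA·y / ΣA = 88.36471 mm.
Transfer each piece to the centroidal x-axis using Ī + A·d² with d = y − 88.36471:
  bottom plate: d = -79.36471 mm → contributes +13 663 634 mm⁴
  web plate: d = 9.635294 mm → contributes +7 123 751 mm⁴
  top plate: d = 97.63529 mm → contributes +13 757 737 mm⁴
Total I = 34 545 122 mm⁴.
Extreme fibre distance c = 105.6353 mm; S = I/c = 327022.5 mm³.

S_x ≈ 3.2702 × 10⁵ mm³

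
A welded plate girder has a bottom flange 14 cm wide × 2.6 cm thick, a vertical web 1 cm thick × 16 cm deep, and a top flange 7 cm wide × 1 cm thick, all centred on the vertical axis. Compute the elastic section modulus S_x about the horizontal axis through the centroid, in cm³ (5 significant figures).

Treat the section as a set of non-overlapping primitives; coordinates are from the bounding-box lower-left.
Bottom plate: 14 × 2.6, A = 36.4 cm², y = 1.3 cm, Ī = 20.50533 cm⁴.
Web plate: 1 × 16, A = 16 cm², y = 10.6 cm, Ī = 341.3333 cm⁴.
Top plate: 7 × 1, A = 7 cm², y = 19.1 cm, Ī = 0.5833333 cm⁴.
Centroid: ȳ = ΣA·y / ΣA = 5.902694 cm.
Transfer each piece to the horizontal axis through the centroid using Ī + A·d² with d = y − 5.902694:
  bottom plate: d = -4.602694 cm → contributes +791.6316 cm⁴
  web plate: d = 4.697306 cm → contributes +694.3683 cm⁴
  top plate: d = 13.19731 cm → contributes +1219.766 cm⁴
Total I = 2705.766 cm⁴.
Extreme fibre distance c = 13.69731 cm; S = I/c = 197.54 cm³.

S_x ≈ 197.54 cm³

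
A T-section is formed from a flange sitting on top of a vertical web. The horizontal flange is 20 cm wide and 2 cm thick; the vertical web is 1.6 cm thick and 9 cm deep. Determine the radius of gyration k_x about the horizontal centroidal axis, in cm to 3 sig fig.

k_x ≈ 2.81 cm

Treat the section as a set of non-overlapping primitives; coordinates are from the bounding-box lower-left.
Flange: 20 × 2, A = 40 cm², y = 10 cm, Ī = 13.333 cm⁴.
Web: 1.6 × 9, A = 14.4 cm², y = 4.5 cm, Ī = 97.2 cm⁴.
Centroid: ȳ = ΣA·y / ΣA = 8.5441 cm.
Transfer each piece to the horizontal centroidal axis using Ī + A·d² with d = y − 8.5441:
  flange: d = 1.4559 cm → contributes +98.117 cm⁴
  web: d = -4.0441 cm → contributes +332.71 cm⁴
Total I = 430.83 cm⁴.
Radius of gyration: k = √(I/A) = √(430.83 / 54.4) = 2.8142 cm.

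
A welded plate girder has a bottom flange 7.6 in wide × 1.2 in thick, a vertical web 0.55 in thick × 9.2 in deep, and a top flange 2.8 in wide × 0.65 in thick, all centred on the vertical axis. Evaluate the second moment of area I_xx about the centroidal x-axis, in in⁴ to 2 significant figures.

I_xx ≈ 240 in⁴

Break the section into simple shapes (no overlaps), measuring from the bottom-left corner of the bounding box.
Bottom plate: 7.6 × 1.2, A = 9.12 in², y = 0.6 in, Ī = 1.094 in⁴.
Web plate: 0.55 × 9.2, A = 5.06 in², y = 5.8 in, Ī = 35.69 in⁴.
Top plate: 2.8 × 0.65, A = 1.82 in², y = 10.73 in, Ī = 0.06408 in⁴.
Centroid: ȳ = ΣA·y / ΣA = 3.396 in.
Transfer each piece to the centroidal x-axis using Ī + A·d² with d = y − 3.396:
  bottom plate: d = -2.796 in → contributes +72.4 in⁴
  web plate: d = 2.404 in → contributes +64.93 in⁴
  top plate: d = 7.329 in → contributes +97.82 in⁴
Total I = 235.1 in⁴.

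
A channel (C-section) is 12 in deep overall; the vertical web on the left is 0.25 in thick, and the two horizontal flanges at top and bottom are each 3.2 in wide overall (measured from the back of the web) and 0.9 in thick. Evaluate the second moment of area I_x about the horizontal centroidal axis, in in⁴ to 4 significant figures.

I_x ≈ 199.9 in⁴

Split into non-overlapping primitives; take the origin at the lower-left of the bounding box.
Web: 0.25 × 12, A = 3 in², y = 6 in, Ī = 36 in⁴.
Top flange (beyond web): 2.95 × 0.9, A = 2.655 in², y = 11.55 in, Ī = 0.179213 in⁴.
Bottom flange (beyond web): 2.95 × 0.9, A = 2.655 in², y = 0.45 in, Ī = 0.179213 in⁴.
By symmetry the centroid is at mid-height, ȳ = 6 in.
Transfer each piece to the horizontal centroidal axis using Ī + A·d² with d = y − 6:
  web: d = 0 in → contributes +36 in⁴
  top flange (beyond web): d = 5.55 in → contributes +81.9599 in⁴
  bottom flange (beyond web): d = -5.55 in → contributes +81.9599 in⁴
Total I = 199.92 in⁴.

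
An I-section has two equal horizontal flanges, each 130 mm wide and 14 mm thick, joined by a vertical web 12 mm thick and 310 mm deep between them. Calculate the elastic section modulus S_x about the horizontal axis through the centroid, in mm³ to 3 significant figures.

Break the section into simple shapes (no overlaps), measuring from the bottom-left corner of the bounding box.
Bottom flange: 130 × 14, A = 1 820 mm², y = 7 mm, Ī = 29 727 mm⁴.
Web: 12 × 310, A = 3 720 mm², y = 169 mm, Ī = 29 791 000 mm⁴.
Top flange: 130 × 14, A = 1 820 mm², y = 331 mm, Ī = 29 727 mm⁴.
By symmetry the centroid is at mid-height, ȳ = 169 mm.
Transfer each piece to the horizontal axis through the centroid using Ī + A·d² with d = y − 169:
  bottom flange: d = -162 mm → contributes +47 793 807 mm⁴
  web: d = 0 mm → contributes +29 791 000 mm⁴
  top flange: d = 162 mm → contributes +47 793 807 mm⁴
Total I = 125 378 613 mm⁴.
Extreme fibre distance c = 169 mm; S = I/c = 741 885 mm³.

S_x ≈ 7.42 × 10⁵ mm³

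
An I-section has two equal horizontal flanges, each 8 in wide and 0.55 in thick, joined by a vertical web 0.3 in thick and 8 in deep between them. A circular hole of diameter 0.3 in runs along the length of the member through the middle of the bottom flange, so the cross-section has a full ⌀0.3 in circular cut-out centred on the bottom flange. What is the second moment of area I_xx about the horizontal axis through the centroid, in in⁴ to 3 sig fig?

Split into non-overlapping primitives; take the origin at the lower-left of the bounding box.
Bottom flange: 8 × 0.55, A = 4.4 in², y = 0.275 in, Ī = 0.11092 in⁴.
Web: 0.3 × 8, A = 2.4 in², y = 4.55 in, Ī = 12.8 in⁴.
Top flange: 8 × 0.55, A = 4.4 in², y = 8.825 in, Ī = 0.11092 in⁴.
Hole (subtracted): ⌀0.3, A = 0.070686 in², y = 0.275 in, Ī = 0.00039761 in⁴.
Centroid: ȳ = ΣA·y / ΣA = 4.5772 in.
Transfer each piece to the horizontal axis through the centroid using Ī + A·d² with d = y − 4.5772:
  bottom flange: d = -4.3022 in → contributes +81.548 in⁴
  web: d = -0.027152 in → contributes +12.802 in⁴
  top flange: d = 4.2478 in → contributes +79.505 in⁴
  hole: d = -4.3022 in → contributes −1.3087 in⁴
Total I = 172.55 in⁴.

I_xx ≈ 173 in⁴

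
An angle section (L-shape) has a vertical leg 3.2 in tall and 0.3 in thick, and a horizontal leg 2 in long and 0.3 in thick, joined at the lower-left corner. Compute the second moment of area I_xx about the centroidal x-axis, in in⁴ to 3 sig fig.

Decompose the section into non-overlapping parts with the origin at the bottom-left of its bounding rectangle.
Vertical leg: 0.3 × 3.2, A = 0.96 in², y = 1.6 in, Ī = 0.8192 in⁴.
Horizontal leg (remainder): 1.7 × 0.3, A = 0.51 in², y = 0.15 in, Ī = 0.003825 in⁴.
Centroid: ȳ = ΣA·y / ΣA = 1.0969 in.
Transfer each piece to the centroidal x-axis using Ī + A·d² with d = y − 1.0969:
  vertical leg: d = 0.50306 in → contributes +1.0621 in⁴
  horizontal leg (remainder): d = -0.94694 in → contributes +0.46114 in⁴
Total I = 1.5233 in⁴.

I_xx ≈ 1.52 in⁴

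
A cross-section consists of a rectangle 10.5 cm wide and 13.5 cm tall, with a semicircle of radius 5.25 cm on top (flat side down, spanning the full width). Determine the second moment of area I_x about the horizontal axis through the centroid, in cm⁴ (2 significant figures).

I_x ≈ 4900 cm⁴

Break the section into simple shapes (no overlaps), measuring from the bottom-left corner of the bounding box.
Rectangular body: 10.5 × 13.5, A = 141.8 cm², y = 6.75 cm, Ī = 2 153 cm⁴.
Semicircular cap: semicircle r = 5.25, A = 43.3 cm², y = 15.73 cm, Ī = 83.38 cm⁴.
Centroid: ȳ = ΣA·y / ΣA = 8.851 cm.
Transfer each piece to the horizontal axis through the centroid using Ī + A·d² with d = y − 8.851:
  rectangular body: d = -2.101 cm → contributes +2 778 cm⁴
  semicircular cap: d = 6.878 cm → contributes +2 131 cm⁴
Total I = 4 910 cm⁴.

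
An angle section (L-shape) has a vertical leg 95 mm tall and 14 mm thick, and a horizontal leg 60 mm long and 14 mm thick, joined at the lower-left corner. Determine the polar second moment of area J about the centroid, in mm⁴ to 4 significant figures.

J ≈ 2.248 × 10⁶ mm⁴

Split into non-overlapping primitives; take the origin at the lower-left of the bounding box.
Vertical leg: 14 × 95, A = 1 330 mm², y = 47.5 mm, Ī = 1 000 271 mm⁴.
Horizontal leg (remainder): 46 × 14, A = 644 mm², y = 7 mm, Ī = 10518.7 mm⁴.
Centroid: ȳ = ΣA·y / ΣA = 34.2872 mm.
Transfer each piece to the centroidal x-axis using Ī + A·d² with d = y − 34.2872:
  vertical leg: d = 13.2128 mm → contributes +1 232 458 mm⁴
  horizontal leg (remainder): d = -27.2872 mm → contributes +490 037 mm⁴
Total I = 1 722 495 mm⁴.
For the y-axis: x̄ = 16.7872 mm.
Repeating about the centroidal y-axis gives I_y = 525 793 mm⁴.
Polar second moment: J = I_x + I_y = 2 248 288 mm⁴.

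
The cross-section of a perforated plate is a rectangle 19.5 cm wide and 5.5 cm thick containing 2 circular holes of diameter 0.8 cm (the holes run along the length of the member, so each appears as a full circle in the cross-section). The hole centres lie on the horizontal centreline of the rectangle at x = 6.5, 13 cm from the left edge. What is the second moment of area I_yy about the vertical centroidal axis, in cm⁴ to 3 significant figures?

I_yy ≈ 3390 cm⁴

Decompose the section into non-overlapping parts with the origin at the bottom-left of its bounding rectangle.
Plate: 19.5 × 5.5, A = 107.25 cm², x = 9.75 cm, Ī = 3398.5 cm⁴.
Hole 1 (subtracted): ⌀0.8, A = 0.50265 cm², x = 6.5 cm, Ī = 0.020106 cm⁴.
Hole 2 (subtracted): ⌀0.8, A = 0.50265 cm², x = 13 cm, Ī = 0.020106 cm⁴.
By symmetry the centroid is at mid-width, x̄ = 9.75 cm.
Transfer each piece to the vertical centroidal axis using Ī + A·d² with d = x − 9.75:
  plate: d = 0 cm → contributes +3398.5 cm⁴
  hole 1: d = -3.25 cm → contributes −5.3294 cm⁴
  hole 2: d = 3.25 cm → contributes −5.3294 cm⁴
Total I = 3387.8 cm⁴.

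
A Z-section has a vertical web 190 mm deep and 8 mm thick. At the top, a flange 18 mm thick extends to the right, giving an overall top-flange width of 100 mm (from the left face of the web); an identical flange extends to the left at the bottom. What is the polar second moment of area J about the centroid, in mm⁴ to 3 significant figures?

J ≈ 3.98 × 10⁷ mm⁴

Split into non-overlapping primitives; take the origin at the lower-left of the bounding box.
Web: 8 × 190, A = 1 520 mm², y = 95 mm, Ī = 4 572 667 mm⁴.
Top flange (beyond web): 92 × 18, A = 1 656 mm², y = 181 mm, Ī = 44 712 mm⁴.
Bottom flange (beyond web): 92 × 18, A = 1 656 mm², y = 9 mm, Ī = 44 712 mm⁴.
Centroid: ȳ = ΣA·y / ΣA = 95 mm.
Transfer each piece to the centroidal x-axis using Ī + A·d² with d = y − 95:
  web: d = 0 mm → contributes +4 572 667 mm⁴
  top flange (beyond web): d = 86 mm → contributes +12 292 488 mm⁴
  bottom flange (beyond web): d = -86 mm → contributes +12 292 488 mm⁴
Total I = 29 157 643 mm⁴.
For the y-axis: x̄ = 96 mm.
Repeating about the centroidal y-axis gives I_y = 10 624 171 mm⁴.
Polar second moment: J = I_x + I_y = 39 781 813 mm⁴.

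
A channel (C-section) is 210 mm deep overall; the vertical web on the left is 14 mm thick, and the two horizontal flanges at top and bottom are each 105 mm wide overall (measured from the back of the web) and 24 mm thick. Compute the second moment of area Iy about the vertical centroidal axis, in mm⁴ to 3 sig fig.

Treat the section as a set of non-overlapping primitives; coordinates are from the bounding-box lower-left.
Web: 14 × 210, A = 2 940 mm², x = 7 mm, Ī = 48 020 mm⁴.
Top flange (beyond web): 91 × 24, A = 2 184 mm², x = 59.5 mm, Ī = 1 507 142 mm⁴.
Bottom flange (beyond web): 91 × 24, A = 2 184 mm², x = 59.5 mm, Ī = 1 507 142 mm⁴.
Centroid: x̄ = ΣA·x / ΣA = 38.379 mm.
Transfer each piece to the vertical centroidal axis using Ī + A·d² with d = x − 38.379:
  web: d = -31.379 mm → contributes +2 942 924 mm⁴
  top flange (beyond web): d = 21.121 mm → contributes +2 481 388 mm⁴
  bottom flange (beyond web): d = 21.121 mm → contributes +2 481 388 mm⁴
Total I = 7 905 701 mm⁴.

Iy ≈ 7.91 × 10⁶ mm⁴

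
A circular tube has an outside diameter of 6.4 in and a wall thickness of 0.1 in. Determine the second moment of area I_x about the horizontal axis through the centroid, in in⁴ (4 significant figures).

Decompose the section into non-overlapping parts with the origin at the bottom-left of its bounding rectangle.
Outer circle: ⌀6.4, A = 32.1699 in², y = 3.2 in, Ī = 82.355 in⁴.
Bore (subtracted): ⌀6.2, A = 30.1907 in², y = 3.2 in, Ī = 72.5332 in⁴.
By symmetry the centroid is at mid-height, ȳ = 3.2 in.
All pieces are centred on the horizontal axis through the centroid, so I = ΣĪ (holes subtracted) = 9.8218 in⁴.

I_x ≈ 9.822 in⁴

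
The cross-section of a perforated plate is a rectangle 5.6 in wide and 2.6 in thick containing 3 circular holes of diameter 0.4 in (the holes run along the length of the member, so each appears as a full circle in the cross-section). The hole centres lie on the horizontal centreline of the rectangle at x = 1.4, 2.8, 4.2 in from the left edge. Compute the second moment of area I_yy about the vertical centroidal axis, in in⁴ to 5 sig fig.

I_yy ≈ 37.554 in⁴

Split into non-overlapping primitives; take the origin at the lower-left of the bounding box.
Plate: 5.6 × 2.6, A = 14.56 in², x = 2.8 in, Ī = 38.05013 in⁴.
Hole 1 (subtracted): ⌀0.4, A = 0.1256637 in², x = 1.4 in, Ī = 0.001256637 in⁴.
Hole 2 (subtracted): ⌀0.4, A = 0.1256637 in², x = 2.8 in, Ī = 0.001256637 in⁴.
Hole 3 (subtracted): ⌀0.4, A = 0.1256637 in², x = 4.2 in, Ī = 0.001256637 in⁴.
By symmetry the centroid is at mid-width, x̄ = 2.8 in.
Transfer each piece to the vertical centroidal axis using Ī + A·d² with d = x − 2.8:
  plate: d = 0 in → contributes +38.05013 in⁴
  hole 1: d = -1.4 in → contributes −0.2475575 in⁴
  hole 2: d = 0 in → contributes −0.001256637 in⁴
  hole 3: d = 1.4 in → contributes −0.2475575 in⁴
Total I = 37.55376 in⁴.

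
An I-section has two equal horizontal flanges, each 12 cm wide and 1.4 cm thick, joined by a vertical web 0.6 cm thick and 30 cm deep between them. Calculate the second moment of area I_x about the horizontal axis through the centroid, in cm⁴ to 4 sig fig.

Break the section into simple shapes (no overlaps), measuring from the bottom-left corner of the bounding box.
Bottom flange: 12 × 1.4, A = 16.8 cm², y = 0.7 cm, Ī = 2.744 cm⁴.
Web: 0.6 × 30, A = 18 cm², y = 16.4 cm, Ī = 1 350 cm⁴.
Top flange: 12 × 1.4, A = 16.8 cm², y = 32.1 cm, Ī = 2.744 cm⁴.
By symmetry the centroid is at mid-height, ȳ = 16.4 cm.
Transfer each piece to the horizontal axis through the centroid using Ī + A·d² with d = y − 16.4:
  bottom flange: d = -15.7 cm → contributes +4143.78 cm⁴
  web: d = 0 cm → contributes +1 350 cm⁴
  top flange: d = 15.7 cm → contributes +4143.78 cm⁴
Total I = 9637.55 cm⁴.

I_x ≈ 9638 cm⁴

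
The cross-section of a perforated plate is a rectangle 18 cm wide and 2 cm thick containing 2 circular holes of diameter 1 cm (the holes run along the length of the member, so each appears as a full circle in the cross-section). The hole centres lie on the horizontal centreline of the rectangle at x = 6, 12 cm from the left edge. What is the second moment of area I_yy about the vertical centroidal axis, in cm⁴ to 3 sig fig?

Decompose the section into non-overlapping parts with the origin at the bottom-left of its bounding rectangle.
Plate: 18 × 2, A = 36 cm², x = 9 cm, Ī = 972 cm⁴.
Hole 1 (subtracted): ⌀1, A = 0.7854 cm², x = 6 cm, Ī = 0.049087 cm⁴.
Hole 2 (subtracted): ⌀1, A = 0.7854 cm², x = 12 cm, Ī = 0.049087 cm⁴.
By symmetry the centroid is at mid-width, x̄ = 9 cm.
Transfer each piece to the vertical centroidal axis using Ī + A·d² with d = x − 9:
  plate: d = 0 cm → contributes +972 cm⁴
  hole 1: d = -3 cm → contributes −7.1177 cm⁴
  hole 2: d = 3 cm → contributes −7.1177 cm⁴
Total I = 957.76 cm⁴.

I_yy ≈ 958 cm⁴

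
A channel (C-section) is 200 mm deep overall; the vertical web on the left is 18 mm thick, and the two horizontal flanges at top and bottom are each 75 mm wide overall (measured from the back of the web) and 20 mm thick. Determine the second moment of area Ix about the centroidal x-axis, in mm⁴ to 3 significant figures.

Treat the section as a set of non-overlapping primitives; coordinates are from the bounding-box lower-left.
Web: 18 × 200, A = 3 600 mm², y = 100 mm, Ī = 12 000 000 mm⁴.
Top flange (beyond web): 57 × 20, A = 1 140 mm², y = 190 mm, Ī = 38 000 mm⁴.
Bottom flange (beyond web): 57 × 20, A = 1 140 mm², y = 10 mm, Ī = 38 000 mm⁴.
By symmetry the centroid is at mid-height, ȳ = 100 mm.
Transfer each piece to the centroidal x-axis using Ī + A·d² with d = y − 100:
  web: d = 0 mm → contributes +12 000 000 mm⁴
  top flange (beyond web): d = 90 mm → contributes +9 272 000 mm⁴
  bottom flange (beyond web): d = -90 mm → contributes +9 272 000 mm⁴
Total I = 30 544 000 mm⁴.

Ix ≈ 3.05 × 10⁷ mm⁴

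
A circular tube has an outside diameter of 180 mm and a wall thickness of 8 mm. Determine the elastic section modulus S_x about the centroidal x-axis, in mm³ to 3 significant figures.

Decompose the section into non-overlapping parts with the origin at the bottom-left of its bounding rectangle.
Outer circle: ⌀180, A = 25 447 mm², y = 90 mm, Ī = 51 529 974 mm⁴.
Bore (subtracted): ⌀164, A = 21 124 mm², y = 90 mm, Ī = 35 509 560 mm⁴.
By symmetry the centroid is at mid-height, ȳ = 90 mm.
All pieces are centred on the centroidal x-axis, so I = ΣĪ (holes subtracted) = 16 020 414 mm⁴.
Extreme fibre distance c = 90 mm; S = I/c = 178 005 mm³.

S_x ≈ 1.78 × 10⁵ mm³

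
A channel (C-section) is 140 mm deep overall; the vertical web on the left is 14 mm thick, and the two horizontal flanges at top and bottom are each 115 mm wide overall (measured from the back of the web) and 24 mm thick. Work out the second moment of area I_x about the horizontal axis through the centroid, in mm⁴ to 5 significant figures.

I_x ≈ 1.9743 × 10⁷ mm⁴

Split into non-overlapping primitives; take the origin at the lower-left of the bounding box.
Web: 14 × 140, A = 1 960 mm², y = 70 mm, Ī = 3 201 333 mm⁴.
Top flange (beyond web): 101 × 24, A = 2 424 mm², y = 128 mm, Ī = 116 352 mm⁴.
Bottom flange (beyond web): 101 × 24, A = 2 424 mm², y = 12 mm, Ī = 116 352 mm⁴.
By symmetry the centroid is at mid-height, ȳ = 70 mm.
Transfer each piece to the horizontal axis through the centroid using Ī + A·d² with d = y − 70:
  web: d = 0 mm → contributes +3 201 333 mm⁴
  top flange (beyond web): d = 58 mm → contributes +8 270 688 mm⁴
  bottom flange (beyond web): d = -58 mm → contributes +8 270 688 mm⁴
Total I = 19 742 709 mm⁴.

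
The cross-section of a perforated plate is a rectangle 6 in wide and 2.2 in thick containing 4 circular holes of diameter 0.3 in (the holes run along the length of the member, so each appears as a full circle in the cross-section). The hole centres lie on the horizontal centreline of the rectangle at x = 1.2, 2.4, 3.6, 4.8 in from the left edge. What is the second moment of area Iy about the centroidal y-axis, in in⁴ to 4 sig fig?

Iy ≈ 39.09 in⁴

Break the section into simple shapes (no overlaps), measuring from the bottom-left corner of the bounding box.
Plate: 6 × 2.2, A = 13.2 in², x = 3 in, Ī = 39.6 in⁴.
Hole 1 (subtracted): ⌀0.3, A = 0.0706858 in², x = 1.2 in, Ī = 0.000397608 in⁴.
Hole 2 (subtracted): ⌀0.3, A = 0.0706858 in², x = 2.4 in, Ī = 0.000397608 in⁴.
Hole 3 (subtracted): ⌀0.3, A = 0.0706858 in², x = 3.6 in, Ī = 0.000397608 in⁴.
Hole 4 (subtracted): ⌀0.3, A = 0.0706858 in², x = 4.8 in, Ī = 0.000397608 in⁴.
By symmetry the centroid is at mid-width, x̄ = 3 in.
Transfer each piece to the centroidal y-axis using Ī + A·d² with d = x − 3:
  plate: d = 0 in → contributes +39.6 in⁴
  hole 1: d = -1.8 in → contributes −0.22942 in⁴
  hole 2: d = -0.6 in → contributes −0.0258445 in⁴
  hole 3: d = 0.6 in → contributes −0.0258445 in⁴
  hole 4: d = 1.8 in → contributes −0.22942 in⁴
Total I = 39.0895 in⁴.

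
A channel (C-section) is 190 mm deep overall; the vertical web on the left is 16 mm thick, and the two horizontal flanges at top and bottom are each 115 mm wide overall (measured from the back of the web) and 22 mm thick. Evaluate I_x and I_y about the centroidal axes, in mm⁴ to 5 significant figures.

Treat the section as a set of non-overlapping primitives; coordinates are from the bounding-box lower-left.
Web: 16 × 190, A = 3 040 mm², y = 95 mm, Ī = 9 145 333 mm⁴.
Top flange (beyond web): 99 × 22, A = 2 178 mm², y = 179 mm, Ī = 87 846 mm⁴.
Bottom flange (beyond web): 99 × 22, A = 2 178 mm², y = 11 mm, Ī = 87 846 mm⁴.
By symmetry the centroid is at mid-height, ȳ = 95 mm.
Transfer each piece to the centroidal x-axis using Ī + A·d² with d = y − 95:
  web: d = 0 mm → contributes +9 145 333 mm⁴
  top flange (beyond web): d = 84 mm → contributes +15 455 814 mm⁴
  bottom flange (beyond web): d = -84 mm → contributes +15 455 814 mm⁴
Total I = 40 056 961 mm⁴.
For the y-axis: x̄ = 41.8656 mm.
Repeating about the centroidal y-axis gives I_y = 9 542 324 mm⁴.

I_x ≈ 4.0057 × 10⁷ mm⁴, I_y ≈ 9.5423 × 10⁶ mm⁴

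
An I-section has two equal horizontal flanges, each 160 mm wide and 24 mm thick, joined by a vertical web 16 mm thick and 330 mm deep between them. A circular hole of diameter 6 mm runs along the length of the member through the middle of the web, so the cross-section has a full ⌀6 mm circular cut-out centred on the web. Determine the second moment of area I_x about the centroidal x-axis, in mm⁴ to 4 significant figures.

Break the section into simple shapes (no overlaps), measuring from the bottom-left corner of the bounding box.
Bottom flange: 160 × 24, A = 3 840 mm², y = 12 mm, Ī = 184 320 mm⁴.
Web: 16 × 330, A = 5 280 mm², y = 189 mm, Ī = 47 916 000 mm⁴.
Top flange: 160 × 24, A = 3 840 mm², y = 366 mm, Ī = 184 320 mm⁴.
Hole (subtracted): ⌀6, A = 28.2743 mm², y = 189 mm, Ī = 63.6173 mm⁴.
By symmetry the centroid is at mid-height, ȳ = 189 mm.
Transfer each piece to the centroidal x-axis using Ī + A·d² with d = y − 189:
  bottom flange: d = -177 mm → contributes +120 487 680 mm⁴
  web: d = 0 mm → contributes +47 916 000 mm⁴
  top flange: d = 177 mm → contributes +120 487 680 mm⁴
  hole: d = 0 mm → contributes −63.6173 mm⁴
Total I = 288 891 296 mm⁴.

I_x ≈ 2.889 × 10⁸ mm⁴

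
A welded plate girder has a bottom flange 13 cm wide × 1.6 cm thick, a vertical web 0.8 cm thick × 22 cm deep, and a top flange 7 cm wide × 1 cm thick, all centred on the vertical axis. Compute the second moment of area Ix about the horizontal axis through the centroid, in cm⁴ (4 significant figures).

Decompose the section into non-overlapping parts with the origin at the bottom-left of its bounding rectangle.
Bottom plate: 13 × 1.6, A = 20.8 cm², y = 0.8 cm, Ī = 4.43733 cm⁴.
Web plate: 0.8 × 22, A = 17.6 cm², y = 12.6 cm, Ī = 709.867 cm⁴.
Top plate: 7 × 1, A = 7 cm², y = 24.1 cm, Ī = 0.583333 cm⁴.
Centroid: ȳ = ΣA·y / ΣA = 8.96696 cm.
Transfer each piece to the horizontal axis through the centroid using Ī + A·d² with d = y − 8.96696:
  bottom plate: d = -8.16696 cm → contributes +1391.78 cm⁴
  web plate: d = 3.63304 cm → contributes +942.169 cm⁴
  top plate: d = 15.133 cm → contributes +1603.65 cm⁴
Total I = 3937.6 cm⁴.

Ix ≈ 3938 cm⁴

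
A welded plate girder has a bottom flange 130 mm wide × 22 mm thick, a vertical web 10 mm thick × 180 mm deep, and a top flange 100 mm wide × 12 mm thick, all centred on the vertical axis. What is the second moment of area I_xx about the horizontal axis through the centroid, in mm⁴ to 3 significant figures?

I_xx ≈ 4.01 × 10⁷ mm⁴

Decompose the section into non-overlapping parts with the origin at the bottom-left of its bounding rectangle.
Bottom plate: 130 × 22, A = 2 860 mm², y = 11 mm, Ī = 115 353 mm⁴.
Web plate: 10 × 180, A = 1 800 mm², y = 112 mm, Ī = 4 860 000 mm⁴.
Top plate: 100 × 12, A = 1 200 mm², y = 208 mm, Ī = 14 400 mm⁴.
Centroid: ȳ = ΣA·y / ΣA = 82.365 mm.
Transfer each piece to the horizontal axis through the centroid using Ī + A·d² with d = y − 82.365:
  bottom plate: d = -71.365 mm → contributes +14 681 305 mm⁴
  web plate: d = 29.635 mm → contributes +6 440 800 mm⁴
  top plate: d = 125.63 mm → contributes +18 955 327 mm⁴
Total I = 40 077 432 mm⁴.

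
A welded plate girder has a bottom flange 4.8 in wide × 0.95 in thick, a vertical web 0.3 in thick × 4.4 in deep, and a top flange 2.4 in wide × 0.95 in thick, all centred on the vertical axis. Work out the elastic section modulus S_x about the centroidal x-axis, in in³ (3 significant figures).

S_x ≈ 12.1 in³

Decompose the section into non-overlapping parts with the origin at the bottom-left of its bounding rectangle.
Bottom plate: 4.8 × 0.95, A = 4.56 in², y = 0.475 in, Ī = 0.34295 in⁴.
Web plate: 0.3 × 4.4, A = 1.32 in², y = 3.15 in, Ī = 2.1296 in⁴.
Top plate: 2.4 × 0.95, A = 2.28 in², y = 5.825 in, Ī = 0.17148 in⁴.
Centroid: ȳ = ΣA·y / ΣA = 2.4026 in.
Transfer each piece to the centroidal x-axis using Ī + A·d² with d = y − 2.4026:
  bottom plate: d = -1.9276 in → contributes +17.286 in⁴
  web plate: d = 0.74743 in → contributes +2.867 in⁴
  top plate: d = 3.4224 in → contributes +26.877 in⁴
Total I = 47.03 in⁴.
Extreme fibre distance c = 3.8974 in; S = I/c = 12.067 in³.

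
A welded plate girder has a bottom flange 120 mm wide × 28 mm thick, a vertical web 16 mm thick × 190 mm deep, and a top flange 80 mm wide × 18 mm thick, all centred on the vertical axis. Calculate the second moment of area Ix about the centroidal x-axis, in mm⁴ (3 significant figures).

Decompose the section into non-overlapping parts with the origin at the bottom-left of its bounding rectangle.
Bottom plate: 120 × 28, A = 3 360 mm², y = 14 mm, Ī = 219 520 mm⁴.
Web plate: 16 × 190, A = 3 040 mm², y = 123 mm, Ī = 9 145 333 mm⁴.
Top plate: 80 × 18, A = 1 440 mm², y = 227 mm, Ī = 38 880 mm⁴.
Centroid: ȳ = ΣA·y / ΣA = 95.388 mm.
Transfer each piece to the centroidal x-axis using Ī + A·d² with d = y − 95.388:
  bottom plate: d = -81.388 mm → contributes +22 476 048 mm⁴
  web plate: d = 27.612 mm → contributes +11 463 139 mm⁴
  top plate: d = 131.61 mm → contributes +24 982 248 mm⁴
Total I = 58 921 435 mm⁴.

Ix ≈ 5.89 × 10⁷ mm⁴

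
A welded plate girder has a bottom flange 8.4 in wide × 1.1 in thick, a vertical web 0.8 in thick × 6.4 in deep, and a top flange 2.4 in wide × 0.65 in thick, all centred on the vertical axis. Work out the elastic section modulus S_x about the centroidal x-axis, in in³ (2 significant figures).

S_x ≈ 20 in³

Treat the section as a set of non-overlapping primitives; coordinates are from the bounding-box lower-left.
Bottom plate: 8.4 × 1.1, A = 9.24 in², y = 0.55 in, Ī = 0.9317 in⁴.
Web plate: 0.8 × 6.4, A = 5.12 in², y = 4.3 in, Ī = 17.48 in⁴.
Top plate: 2.4 × 0.65, A = 1.56 in², y = 7.825 in, Ī = 0.05493 in⁴.
Centroid: ȳ = ΣA·y / ΣA = 2.469 in.
Transfer each piece to the centroidal x-axis using Ī + A·d² with d = y − 2.469:
  bottom plate: d = -1.919 in → contributes +34.96 in⁴
  web plate: d = 1.831 in → contributes +34.64 in⁴
  top plate: d = 5.356 in → contributes +44.81 in⁴
Total I = 114.4 in⁴.
Extreme fibre distance c = 5.681 in; S = I/c = 20.14 in³.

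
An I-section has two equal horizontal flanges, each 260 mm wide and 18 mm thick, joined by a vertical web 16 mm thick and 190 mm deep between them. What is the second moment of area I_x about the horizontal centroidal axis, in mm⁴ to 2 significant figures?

I_x ≈ 1.1 × 10⁸ mm⁴

Decompose the section into non-overlapping parts with the origin at the bottom-left of its bounding rectangle.
Bottom flange: 260 × 18, A = 4 680 mm², y = 9 mm, Ī = 126 360 mm⁴.
Web: 16 × 190, A = 3 040 mm², y = 113 mm, Ī = 9 145 333 mm⁴.
Top flange: 260 × 18, A = 4 680 mm², y = 217 mm, Ī = 126 360 mm⁴.
By symmetry the centroid is at mid-height, ȳ = 113 mm.
Transfer each piece to the horizontal centroidal axis using Ī + A·d² with d = y − 113:
  bottom flange: d = -104 mm → contributes +50 745 240 mm⁴
  web: d = 0 mm → contributes +9 145 333 mm⁴
  top flange: d = 104 mm → contributes +50 745 240 mm⁴
Total I = 110 635 813 mm⁴.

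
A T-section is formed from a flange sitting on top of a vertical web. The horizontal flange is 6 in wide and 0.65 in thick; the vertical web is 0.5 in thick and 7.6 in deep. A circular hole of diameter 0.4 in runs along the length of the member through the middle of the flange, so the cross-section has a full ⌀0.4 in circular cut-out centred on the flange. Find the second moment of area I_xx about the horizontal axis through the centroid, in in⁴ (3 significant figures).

Decompose the section into non-overlapping parts with the origin at the bottom-left of its bounding rectangle.
Flange: 6 × 0.65, A = 3.9 in², y = 7.925 in, Ī = 0.13731 in⁴.
Web: 0.5 × 7.6, A = 3.8 in², y = 3.8 in, Ī = 18.291 in⁴.
Hole (subtracted): ⌀0.4, A = 0.12566 in², y = 7.925 in, Ī = 0.0012566 in⁴.
Centroid: ȳ = ΣA·y / ΣA = 5.8555 in.
Transfer each piece to the horizontal axis through the centroid using Ī + A·d² with d = y − 5.8555:
  flange: d = 2.0695 in → contributes +16.84 in⁴
  web: d = -2.0555 in → contributes +34.346 in⁴
  hole: d = 2.0695 in → contributes −0.53945 in⁴
Total I = 50.647 in⁴.

I_xx ≈ 50.6 in⁴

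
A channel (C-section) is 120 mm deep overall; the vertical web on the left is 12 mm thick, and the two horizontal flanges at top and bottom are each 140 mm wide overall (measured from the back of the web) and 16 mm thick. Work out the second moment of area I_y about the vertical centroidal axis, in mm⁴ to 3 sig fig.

Treat the section as a set of non-overlapping primitives; coordinates are from the bounding-box lower-left.
Web: 12 × 120, A = 1 440 mm², x = 6 mm, Ī = 17 280 mm⁴.
Top flange (beyond web): 128 × 16, A = 2 048 mm², x = 76 mm, Ī = 2 796 203 mm⁴.
Bottom flange (beyond web): 128 × 16, A = 2 048 mm², x = 76 mm, Ī = 2 796 203 mm⁴.
Centroid: x̄ = ΣA·x / ΣA = 57.792 mm.
Transfer each piece to the vertical centroidal axis using Ī + A·d² with d = x − 57.792:
  web: d = -51.792 mm → contributes +3 879 938 mm⁴
  top flange (beyond web): d = 18.208 mm → contributes +3 475 186 mm⁴
  bottom flange (beyond web): d = 18.208 mm → contributes +3 475 186 mm⁴
Total I = 10 830 310 mm⁴.

I_y ≈ 1.08 × 10⁷ mm⁴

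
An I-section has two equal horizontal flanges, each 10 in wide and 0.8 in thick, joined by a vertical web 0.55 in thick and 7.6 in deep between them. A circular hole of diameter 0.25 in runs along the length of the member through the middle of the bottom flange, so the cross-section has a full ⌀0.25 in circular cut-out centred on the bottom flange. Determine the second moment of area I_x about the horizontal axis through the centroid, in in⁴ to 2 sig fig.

I_x ≈ 300 in⁴

Treat the section as a set of non-overlapping primitives; coordinates are from the bounding-box lower-left.
Bottom flange: 10 × 0.8, A = 8 in², y = 0.4 in, Ī = 0.4267 in⁴.
Web: 0.55 × 7.6, A = 4.18 in², y = 4.6 in, Ī = 20.12 in⁴.
Top flange: 10 × 0.8, A = 8 in², y = 8.8 in, Ī = 0.4267 in⁴.
Hole (subtracted): ⌀0.25, A = 0.04909 in², y = 0.4 in, Ī = 0.0001917 in⁴.
Centroid: ȳ = ΣA·y / ΣA = 4.61 in.
Transfer each piece to the horizontal axis through the centroid using Ī + A·d² with d = y − 4.61:
  bottom flange: d = -4.21 in → contributes +142.2 in⁴
  web: d = -0.01024 in → contributes +20.12 in⁴
  top flange: d = 4.19 in → contributes +140.9 in⁴
  hole: d = -4.21 in → contributes −0.8703 in⁴
Total I = 302.3 in⁴.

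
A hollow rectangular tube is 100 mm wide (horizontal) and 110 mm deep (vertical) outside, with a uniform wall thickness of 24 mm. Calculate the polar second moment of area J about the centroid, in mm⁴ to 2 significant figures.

Split into non-overlapping primitives; take the origin at the lower-left of the bounding box.
Outer rectangle: 100 × 110, A = 11 000 mm², y = 55 mm, Ī = 11 091 667 mm⁴.
Inner void (subtracted): 52 × 62, A = 3 224 mm², y = 55 mm, Ī = 1 032 755 mm⁴.
By symmetry the centroid is at mid-height, ȳ = 55 mm.
All pieces are centred on the centroidal x-axis, so I = ΣĪ (holes subtracted) = 10 058 912 mm⁴.
Repeating about the centroidal y-axis gives I_y = 8 440 192 mm⁴.
Polar second moment: J = I_x + I_y = 18 499 104 mm⁴.

J ≈ 1.8 × 10⁷ mm⁴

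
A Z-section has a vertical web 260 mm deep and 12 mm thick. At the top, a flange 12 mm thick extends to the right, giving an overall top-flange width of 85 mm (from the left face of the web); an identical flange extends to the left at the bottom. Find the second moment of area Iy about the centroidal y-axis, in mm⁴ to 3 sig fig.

Iy ≈ 3.98 × 10⁶ mm⁴

Split into non-overlapping primitives; take the origin at the lower-left of the bounding box.
Web: 12 × 260, A = 3 120 mm², x = 79 mm, Ī = 37 440 mm⁴.
Top flange (beyond web): 73 × 12, A = 876 mm², x = 121.5 mm, Ī = 389 017 mm⁴.
Bottom flange (beyond web): 73 × 12, A = 876 mm², x = 36.5 mm, Ī = 389 017 mm⁴.
Centroid: x̄ = ΣA·x / ΣA = 79 mm.
Transfer each piece to the centroidal y-axis using Ī + A·d² with d = x − 79:
  web: d = 0 mm → contributes +37 440 mm⁴
  top flange (beyond web): d = 42.5 mm → contributes +1 971 292 mm⁴
  bottom flange (beyond web): d = -42.5 mm → contributes +1 971 292 mm⁴
Total I = 3 980 024 mm⁴.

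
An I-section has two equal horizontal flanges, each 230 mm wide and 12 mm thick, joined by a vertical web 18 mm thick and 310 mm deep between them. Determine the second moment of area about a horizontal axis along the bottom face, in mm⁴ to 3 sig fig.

Break the section into simple shapes (no overlaps), measuring from the bottom-left corner of the bounding box.
Bottom flange: 230 × 12, A = 2 760 mm², y = 6 mm, Ī = 33 120 mm⁴.
Web: 18 × 310, A = 5 580 mm², y = 167 mm, Ī = 44 686 500 mm⁴.
Top flange: 230 × 12, A = 2 760 mm², y = 328 mm, Ī = 33 120 mm⁴.
Transfer each piece to a horizontal axis along the bottom face using Ī + A·d² with d = y − 0:
  bottom flange: d = 6 mm → contributes +132 480 mm⁴
  web: d = 167 mm → contributes +200 307 120 mm⁴
  top flange: d = 328 mm → contributes +296 964 960 mm⁴
Total I = 497 404 560 mm⁴.

I_base ≈ 4.97 × 10⁸ mm⁴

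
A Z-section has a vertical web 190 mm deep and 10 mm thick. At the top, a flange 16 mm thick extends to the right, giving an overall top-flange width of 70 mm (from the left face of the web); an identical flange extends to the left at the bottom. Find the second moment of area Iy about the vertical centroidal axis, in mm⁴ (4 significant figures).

Break the section into simple shapes (no overlaps), measuring from the bottom-left corner of the bounding box.
Web: 10 × 190, A = 1 900 mm², x = 65 mm, Ī = 15833.3 mm⁴.
Top flange (beyond web): 60 × 16, A = 960 mm², x = 100 mm, Ī = 288 000 mm⁴.
Bottom flange (beyond web): 60 × 16, A = 960 mm², x = 30 mm, Ī = 288 000 mm⁴.
Centroid: x̄ = ΣA·x / ΣA = 65 mm.
Transfer each piece to the vertical centroidal axis using Ī + A·d² with d = x − 65:
  web: d = 0 mm → contributes +15833.3 mm⁴
  top flange (beyond web): d = 35 mm → contributes +1 464 000 mm⁴
  bottom flange (beyond web): d = -35 mm → contributes +1 464 000 mm⁴
Total I = 2 943 833 mm⁴.

Iy ≈ 2.944 × 10⁶ mm⁴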